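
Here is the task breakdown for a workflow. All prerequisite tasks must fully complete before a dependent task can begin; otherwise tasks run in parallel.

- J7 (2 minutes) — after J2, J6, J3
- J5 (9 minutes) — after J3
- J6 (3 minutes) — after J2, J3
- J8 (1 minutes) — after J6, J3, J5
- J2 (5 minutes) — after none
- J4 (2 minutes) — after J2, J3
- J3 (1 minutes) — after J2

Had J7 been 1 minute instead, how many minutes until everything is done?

As given, the longest chain is J2→J3→J5→J8 = 5+1+9+1 = 16, so the finish is 16 minutes.
J7 has 5 minutes of float (longest path through it is 11).
The critical path is still J2→J3→J5→J8; finish is now 16 minutes.

16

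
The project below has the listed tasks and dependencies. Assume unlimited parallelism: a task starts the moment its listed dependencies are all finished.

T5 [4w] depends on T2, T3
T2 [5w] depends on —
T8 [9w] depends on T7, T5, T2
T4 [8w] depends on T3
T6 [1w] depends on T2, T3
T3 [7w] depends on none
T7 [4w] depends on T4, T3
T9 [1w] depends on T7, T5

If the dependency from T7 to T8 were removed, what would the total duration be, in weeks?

Before: longest chain T3→T4→T7→T8 = 7+8+4+9 = 28, finish 28.
Without T7→T8, T8's earliest start moves from 19 to 11.
After: T3→T4→T7→T9 = 7+8+4+1 = 20 → 20 weeks.

20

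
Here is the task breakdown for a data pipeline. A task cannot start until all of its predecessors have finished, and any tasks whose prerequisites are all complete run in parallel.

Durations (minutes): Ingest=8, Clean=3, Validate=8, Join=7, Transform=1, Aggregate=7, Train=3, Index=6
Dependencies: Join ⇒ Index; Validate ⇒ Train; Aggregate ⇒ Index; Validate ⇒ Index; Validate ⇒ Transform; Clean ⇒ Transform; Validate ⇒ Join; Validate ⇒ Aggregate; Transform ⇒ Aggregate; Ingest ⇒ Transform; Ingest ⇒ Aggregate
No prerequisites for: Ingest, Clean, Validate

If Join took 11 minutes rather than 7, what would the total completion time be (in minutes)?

25

As given, the longest chain is Ingest→Transform→Aggregate→Index = 8+1+7+6 = 22, so the finish is 22 minutes.
Join has 1 minute of float (longest path through it is 21).
Now Validate→Join→Index = 8+11+6 = 25 is longest, so the finish becomes 25 minutes.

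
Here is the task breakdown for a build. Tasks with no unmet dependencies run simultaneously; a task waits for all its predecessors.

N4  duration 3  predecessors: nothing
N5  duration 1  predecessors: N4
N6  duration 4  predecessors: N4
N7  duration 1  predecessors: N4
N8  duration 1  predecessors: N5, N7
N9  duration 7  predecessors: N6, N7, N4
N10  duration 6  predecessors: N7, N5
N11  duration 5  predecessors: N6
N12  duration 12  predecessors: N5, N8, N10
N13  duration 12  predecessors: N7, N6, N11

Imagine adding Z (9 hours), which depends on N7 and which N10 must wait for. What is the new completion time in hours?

31

Originally the schedule takes 24 hours.
With Z inserted, N10 now waits for max(N7, N5, Z).
New critical path: N4→N7→Z→N10→N12 = 3+1+9+6+12 = 31 ⇒ 31 hours.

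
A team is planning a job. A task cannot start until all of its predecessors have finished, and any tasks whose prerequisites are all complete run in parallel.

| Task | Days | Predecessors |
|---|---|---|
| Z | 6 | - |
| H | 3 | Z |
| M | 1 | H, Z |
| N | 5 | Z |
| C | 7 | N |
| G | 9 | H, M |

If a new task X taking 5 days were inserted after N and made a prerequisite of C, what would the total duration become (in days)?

23

Originally the plan takes 19 days.
With X inserted, C now waits for max(N, X).
New critical path: Z→N→X→C = 6+5+5+7 = 23 ⇒ 23 days.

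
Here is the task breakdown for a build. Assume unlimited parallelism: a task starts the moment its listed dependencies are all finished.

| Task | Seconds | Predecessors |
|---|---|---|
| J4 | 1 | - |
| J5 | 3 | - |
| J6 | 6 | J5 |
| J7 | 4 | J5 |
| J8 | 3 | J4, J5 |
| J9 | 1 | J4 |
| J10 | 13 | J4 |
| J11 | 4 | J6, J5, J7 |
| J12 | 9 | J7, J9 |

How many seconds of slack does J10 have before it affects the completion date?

The longest chain is J5→J7→J12 = 3+4+9 = 16; overall finish 16 seconds.
The longest chain containing J10 totals 14 seconds.
Slack of J10 = 3 − 1 = 2 seconds.

2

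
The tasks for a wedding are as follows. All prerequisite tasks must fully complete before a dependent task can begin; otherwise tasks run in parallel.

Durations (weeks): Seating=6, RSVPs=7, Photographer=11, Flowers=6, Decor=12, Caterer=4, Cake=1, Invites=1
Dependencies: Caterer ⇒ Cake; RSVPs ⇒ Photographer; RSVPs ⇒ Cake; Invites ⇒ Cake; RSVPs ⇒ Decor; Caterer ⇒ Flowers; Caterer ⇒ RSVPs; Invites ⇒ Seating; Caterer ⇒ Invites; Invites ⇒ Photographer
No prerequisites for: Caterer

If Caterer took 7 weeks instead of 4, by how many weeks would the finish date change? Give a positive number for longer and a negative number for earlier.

3

As given, the longest chain is Caterer→RSVPs→Decor = 4+7+12 = 23, so the finish is 23 weeks.
Caterer lies on that path, so at 7 weeks the path becomes 26 weeks.
No other chain overtakes it, so the finish is 26 weeks.
Change in finish: 26 − 23 = +3 weeks.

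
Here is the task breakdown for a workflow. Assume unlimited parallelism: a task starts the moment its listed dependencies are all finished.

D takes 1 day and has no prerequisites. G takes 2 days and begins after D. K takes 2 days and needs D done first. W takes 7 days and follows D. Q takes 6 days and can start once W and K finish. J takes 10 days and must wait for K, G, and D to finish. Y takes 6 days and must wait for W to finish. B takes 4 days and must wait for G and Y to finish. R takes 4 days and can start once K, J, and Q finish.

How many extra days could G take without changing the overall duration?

The longest chain is D→W→Q→R = 1+7+6+4 = 18; overall finish 18 days.
Longest path through G: 17 days (earliest finish 3, latest finish 4).
Slack of G = 2 − 1 = 1 day.

1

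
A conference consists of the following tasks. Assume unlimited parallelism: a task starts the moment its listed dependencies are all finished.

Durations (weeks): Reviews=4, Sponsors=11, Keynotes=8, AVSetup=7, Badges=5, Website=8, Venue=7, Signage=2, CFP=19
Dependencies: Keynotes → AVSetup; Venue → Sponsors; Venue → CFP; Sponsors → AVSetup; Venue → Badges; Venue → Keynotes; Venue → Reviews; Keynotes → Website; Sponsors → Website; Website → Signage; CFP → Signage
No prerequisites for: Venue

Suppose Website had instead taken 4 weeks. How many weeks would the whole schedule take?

28

Actual critical path: Venue→Sponsors→Website→Signage = 7+11+8+2 = 28 ⇒ 28 weeks.
Website lies on that path, so at 4 weeks the path becomes 24 weeks.
New critical path: Venue→CFP→Signage = 7+19+2 = 28 ⇒ 28 weeks.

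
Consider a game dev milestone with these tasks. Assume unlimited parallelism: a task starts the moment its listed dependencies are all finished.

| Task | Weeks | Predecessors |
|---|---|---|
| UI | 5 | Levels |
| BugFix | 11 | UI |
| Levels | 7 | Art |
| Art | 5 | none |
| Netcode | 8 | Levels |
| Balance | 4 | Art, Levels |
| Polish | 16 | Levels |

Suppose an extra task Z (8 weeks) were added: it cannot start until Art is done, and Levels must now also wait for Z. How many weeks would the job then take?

36

Originally the job takes 28 weeks.
With Z inserted, Levels now waits for max(Art, Z).
New critical path: Art→Z→Levels→UI→BugFix = 5+8+7+5+11 = 36 ⇒ 36 weeks.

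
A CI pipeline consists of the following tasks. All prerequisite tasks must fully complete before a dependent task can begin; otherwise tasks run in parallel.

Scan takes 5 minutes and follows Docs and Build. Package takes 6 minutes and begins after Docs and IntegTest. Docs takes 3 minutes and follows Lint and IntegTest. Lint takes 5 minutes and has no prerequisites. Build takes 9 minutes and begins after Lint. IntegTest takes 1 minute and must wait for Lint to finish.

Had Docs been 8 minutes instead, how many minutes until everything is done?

20

The binding path is Lint→Build→Scan = 5+9+5 = 19; finish at 19 minutes.
The longest path through Docs is only 15 minutes, so Docs has float 4.
Now Lint→IntegTest→Docs→Package = 5+1+8+6 = 20 is longest, so the finish becomes 20 minutes.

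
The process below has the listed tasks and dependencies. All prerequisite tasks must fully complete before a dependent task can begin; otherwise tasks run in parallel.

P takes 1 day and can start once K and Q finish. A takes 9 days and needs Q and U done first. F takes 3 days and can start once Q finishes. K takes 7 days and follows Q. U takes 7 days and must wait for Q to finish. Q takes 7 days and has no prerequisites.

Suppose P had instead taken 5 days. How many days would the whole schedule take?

As given, the longest chain is Q→U→A = 7+7+9 = 23, so the finish is 23 days.
The longest path through P is only 15 days, so P has float 8.
No other chain overtakes it, so the finish is 23 days.

23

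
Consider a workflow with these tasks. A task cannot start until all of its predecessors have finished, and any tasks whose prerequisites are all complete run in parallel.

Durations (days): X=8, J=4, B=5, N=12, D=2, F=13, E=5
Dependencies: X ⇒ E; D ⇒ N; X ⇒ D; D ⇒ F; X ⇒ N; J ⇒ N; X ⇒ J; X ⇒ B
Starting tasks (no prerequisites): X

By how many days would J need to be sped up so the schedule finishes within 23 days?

Current finish: 24 days; target: 23.
J is on every critical path, so each day cut from J cuts the finish by one (this holds down to a finish of 23).
Need 24 − 23 = 1 day off J → J becomes 3 days, finish becomes 23.

1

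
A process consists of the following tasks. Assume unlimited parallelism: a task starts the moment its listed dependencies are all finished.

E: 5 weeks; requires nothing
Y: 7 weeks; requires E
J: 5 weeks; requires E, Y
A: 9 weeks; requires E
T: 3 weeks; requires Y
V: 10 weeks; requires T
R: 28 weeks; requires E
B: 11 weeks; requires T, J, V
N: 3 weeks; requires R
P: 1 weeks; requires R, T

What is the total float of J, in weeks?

The longest chain is E→Y→T→V→B = 5+7+3+10+11 = 36; overall finish 36 weeks.
J finishes as early as 17 and must finish by 25.
Float = 36 − 28 = 8.

8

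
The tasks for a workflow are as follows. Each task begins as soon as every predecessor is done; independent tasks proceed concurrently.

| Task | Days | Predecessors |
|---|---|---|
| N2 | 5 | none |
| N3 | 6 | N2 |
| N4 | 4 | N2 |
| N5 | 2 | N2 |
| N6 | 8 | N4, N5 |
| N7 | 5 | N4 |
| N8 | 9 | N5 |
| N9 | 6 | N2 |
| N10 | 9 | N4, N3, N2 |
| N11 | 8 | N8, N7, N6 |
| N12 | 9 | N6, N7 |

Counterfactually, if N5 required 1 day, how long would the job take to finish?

Baseline: N2→N4→N6→N12 = 5+4+8+9 = 26 → 26 days.
The longest path through N5 is only 24 days, so N5 has float 2.
The critical path is still N2→N4→N6→N12; finish is now 26 days.

26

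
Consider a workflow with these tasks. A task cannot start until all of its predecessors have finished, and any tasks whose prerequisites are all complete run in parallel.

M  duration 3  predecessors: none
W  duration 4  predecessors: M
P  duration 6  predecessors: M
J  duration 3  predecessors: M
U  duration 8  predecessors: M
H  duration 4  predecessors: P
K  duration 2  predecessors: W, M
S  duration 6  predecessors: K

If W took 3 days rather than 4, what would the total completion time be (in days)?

14

As given, the longest chain is M→W→K→S = 3+4+2+6 = 15, so the finish is 15 days.
W lies on that path, so at 3 days the path becomes 14 days.
The critical path is still M→W→K→S; finish is now 14 days.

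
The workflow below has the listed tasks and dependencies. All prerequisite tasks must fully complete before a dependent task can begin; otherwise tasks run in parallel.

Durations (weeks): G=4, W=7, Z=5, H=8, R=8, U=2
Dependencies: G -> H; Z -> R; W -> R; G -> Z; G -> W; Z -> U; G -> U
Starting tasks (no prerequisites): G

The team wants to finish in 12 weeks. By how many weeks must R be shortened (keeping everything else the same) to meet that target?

7

Current finish: 19 weeks; target: 12.
R is on every critical path, so each week cut from R cuts the finish by one (this holds down to a finish of 12).
Need 19 − 12 = 7 weeks off R → R becomes 1 week, finish becomes 12.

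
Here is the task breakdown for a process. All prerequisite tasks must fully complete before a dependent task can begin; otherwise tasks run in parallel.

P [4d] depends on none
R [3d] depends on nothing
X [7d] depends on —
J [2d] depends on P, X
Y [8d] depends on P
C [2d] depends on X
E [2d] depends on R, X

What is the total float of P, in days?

0

The longest chain is P→Y = 4+8 = 12; overall finish 12 days.
The longest chain containing P totals 12 days.
So P can slip 4 − 4 = 0 days.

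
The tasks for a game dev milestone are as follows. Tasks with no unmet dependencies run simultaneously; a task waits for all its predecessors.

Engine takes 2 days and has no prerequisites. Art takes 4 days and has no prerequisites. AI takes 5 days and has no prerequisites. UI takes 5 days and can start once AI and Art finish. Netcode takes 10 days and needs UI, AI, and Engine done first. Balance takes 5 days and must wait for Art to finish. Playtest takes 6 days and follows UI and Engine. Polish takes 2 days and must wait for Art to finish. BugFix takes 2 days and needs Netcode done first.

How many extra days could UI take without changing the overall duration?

0

The longest chain is AI→UI→Netcode→BugFix = 5+5+10+2 = 22; overall finish 22 days.
Longest path through UI: 22 days (earliest finish 10, latest finish 10).
Float = 22 − 22 = 0.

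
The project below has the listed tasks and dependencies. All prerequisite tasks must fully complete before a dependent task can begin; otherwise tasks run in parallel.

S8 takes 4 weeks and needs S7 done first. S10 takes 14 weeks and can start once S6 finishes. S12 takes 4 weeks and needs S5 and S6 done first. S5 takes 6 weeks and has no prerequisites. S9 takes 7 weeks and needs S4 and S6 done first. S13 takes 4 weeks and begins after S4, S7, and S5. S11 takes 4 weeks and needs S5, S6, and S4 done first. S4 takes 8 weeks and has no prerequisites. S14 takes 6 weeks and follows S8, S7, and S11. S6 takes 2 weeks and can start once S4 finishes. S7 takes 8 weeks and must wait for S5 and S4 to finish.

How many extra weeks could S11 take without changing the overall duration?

S4→S7→S8→S14 = 8+8+4+6 = 26 sets the makespan at 26 weeks.
S11 finishes as early as 14 and must finish by 20.
Float = 26 − 20 = 6.

6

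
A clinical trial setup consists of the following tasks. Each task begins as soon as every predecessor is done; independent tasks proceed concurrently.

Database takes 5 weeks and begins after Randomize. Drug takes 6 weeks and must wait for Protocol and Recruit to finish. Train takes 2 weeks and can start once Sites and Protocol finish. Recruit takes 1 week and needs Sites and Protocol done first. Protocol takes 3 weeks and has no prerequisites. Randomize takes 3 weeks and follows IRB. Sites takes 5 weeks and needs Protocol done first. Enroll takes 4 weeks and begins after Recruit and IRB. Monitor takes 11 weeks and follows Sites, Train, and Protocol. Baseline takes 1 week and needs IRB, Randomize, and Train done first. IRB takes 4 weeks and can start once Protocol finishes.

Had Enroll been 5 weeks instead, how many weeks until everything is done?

The binding path is Protocol→Sites→Train→Monitor = 3+5+2+11 = 21; finish at 21 weeks.
Enroll has 8 weeks of float (longest path through it is 13).
No other chain overtakes it, so the finish is 21 weeks.

21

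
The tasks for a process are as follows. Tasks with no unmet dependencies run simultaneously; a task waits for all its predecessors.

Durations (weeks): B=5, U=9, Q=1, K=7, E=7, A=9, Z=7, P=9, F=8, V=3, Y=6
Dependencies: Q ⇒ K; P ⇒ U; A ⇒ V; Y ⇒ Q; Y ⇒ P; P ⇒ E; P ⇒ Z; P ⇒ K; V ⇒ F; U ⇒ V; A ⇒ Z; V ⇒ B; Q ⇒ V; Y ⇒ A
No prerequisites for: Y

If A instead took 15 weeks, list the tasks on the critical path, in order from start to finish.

Y, P, U, V, F

Actual critical path: Y→P→U→V→F = 6+9+9+3+8 = 35 ⇒ 35 weeks.
A has 9 weeks of float (longest path through it is 26).
The critical path is still Y→P→U→V→F; finish is now 35 weeks.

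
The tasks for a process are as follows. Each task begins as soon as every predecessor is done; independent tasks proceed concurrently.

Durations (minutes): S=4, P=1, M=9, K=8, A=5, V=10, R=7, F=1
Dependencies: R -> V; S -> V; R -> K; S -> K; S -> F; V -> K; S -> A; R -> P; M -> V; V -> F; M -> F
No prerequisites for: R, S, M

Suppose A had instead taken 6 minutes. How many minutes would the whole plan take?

Critical path before the change: M→V→K = 9+10+8 = 27 giving 27 minutes.
A is off the critical path — its longest chain is 9 minutes, giving 18 of slack.
No other chain overtakes it, so the finish is 27 minutes.

27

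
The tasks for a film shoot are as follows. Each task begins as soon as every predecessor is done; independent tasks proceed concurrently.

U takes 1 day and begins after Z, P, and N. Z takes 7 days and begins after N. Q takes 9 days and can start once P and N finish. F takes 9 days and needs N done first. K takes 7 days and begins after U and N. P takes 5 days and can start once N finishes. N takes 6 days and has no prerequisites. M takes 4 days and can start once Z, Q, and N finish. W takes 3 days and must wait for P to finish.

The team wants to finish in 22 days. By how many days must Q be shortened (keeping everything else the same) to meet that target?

Current finish: 24 days; target: 22.
Q is on every critical path, so each day cut from Q cuts the finish by one (this holds down to a finish of 21).
Need 24 − 22 = 2 days off Q → Q becomes 7 days, finish becomes 22.

2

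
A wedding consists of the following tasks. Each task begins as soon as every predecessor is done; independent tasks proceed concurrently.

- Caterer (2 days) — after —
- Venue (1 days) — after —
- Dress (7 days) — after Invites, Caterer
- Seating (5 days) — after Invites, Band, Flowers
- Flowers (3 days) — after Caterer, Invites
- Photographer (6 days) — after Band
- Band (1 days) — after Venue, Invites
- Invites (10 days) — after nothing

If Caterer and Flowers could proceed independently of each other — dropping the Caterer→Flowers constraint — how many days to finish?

18

Before: longest chain Invites→Flowers→Seating = 10+3+5 = 18, finish 18.
Dropping Caterer→Flowers doesn't change Flowers's earliest start (10); another predecessor still binds.
New critical path: Invites→Flowers→Seating = 10+3+5 = 18 ⇒ 18 days.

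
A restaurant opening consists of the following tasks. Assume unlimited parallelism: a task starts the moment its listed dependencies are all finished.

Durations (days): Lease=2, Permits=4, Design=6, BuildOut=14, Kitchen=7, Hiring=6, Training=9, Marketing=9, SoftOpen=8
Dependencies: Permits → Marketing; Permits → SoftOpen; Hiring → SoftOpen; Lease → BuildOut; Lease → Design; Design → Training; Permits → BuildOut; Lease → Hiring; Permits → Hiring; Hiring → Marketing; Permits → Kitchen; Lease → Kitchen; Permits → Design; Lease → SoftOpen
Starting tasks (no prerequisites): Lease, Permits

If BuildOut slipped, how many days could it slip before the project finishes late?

1

Permits→Design→Training = 4+6+9 = 19 sets the makespan at 19 days.
BuildOut finishes as early as 18 and must finish by 19.
Float = 19 − 18 = 1.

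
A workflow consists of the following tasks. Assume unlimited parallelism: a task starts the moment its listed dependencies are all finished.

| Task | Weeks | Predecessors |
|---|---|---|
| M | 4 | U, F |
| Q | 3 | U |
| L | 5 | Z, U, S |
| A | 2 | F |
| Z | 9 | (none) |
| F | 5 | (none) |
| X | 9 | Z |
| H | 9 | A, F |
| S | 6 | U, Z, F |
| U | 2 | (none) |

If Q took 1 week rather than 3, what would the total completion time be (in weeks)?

20

Critical path before the change: Z→S→L = 9+6+5 = 20 giving 20 weeks.
The longest path through Q is only 5 weeks, so Q has float 15.
That remains the longest chain; total 20 weeks.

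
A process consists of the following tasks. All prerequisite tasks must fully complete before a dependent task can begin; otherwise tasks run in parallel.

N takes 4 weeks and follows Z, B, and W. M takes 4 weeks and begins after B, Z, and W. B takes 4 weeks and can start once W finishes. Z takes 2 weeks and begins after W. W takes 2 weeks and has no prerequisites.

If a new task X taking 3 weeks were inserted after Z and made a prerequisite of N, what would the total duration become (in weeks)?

11

Originally the job takes 10 weeks.
With X inserted, N now waits for max(Z, B, W, X).
New critical path: W→Z→X→N = 2+2+3+4 = 11 ⇒ 11 weeks.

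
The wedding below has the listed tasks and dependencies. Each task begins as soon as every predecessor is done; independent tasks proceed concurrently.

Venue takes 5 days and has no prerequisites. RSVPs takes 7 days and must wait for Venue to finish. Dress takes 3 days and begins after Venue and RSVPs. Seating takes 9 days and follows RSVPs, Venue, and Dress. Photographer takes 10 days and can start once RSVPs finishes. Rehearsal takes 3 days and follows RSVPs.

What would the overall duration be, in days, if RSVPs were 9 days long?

Actual critical path: Venue→RSVPs→Dress→Seating = 5+7+3+9 = 24 ⇒ 24 days.
RSVPs lies on that path, so at 9 days the path becomes 26 days.
The critical path is still Venue→RSVPs→Dress→Seating; finish is now 26 days.

26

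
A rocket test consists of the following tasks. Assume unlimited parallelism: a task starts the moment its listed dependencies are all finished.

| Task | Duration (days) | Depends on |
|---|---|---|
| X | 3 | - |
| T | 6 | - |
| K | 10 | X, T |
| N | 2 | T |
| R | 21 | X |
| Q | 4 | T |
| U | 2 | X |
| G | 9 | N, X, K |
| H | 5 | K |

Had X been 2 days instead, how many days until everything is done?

Actual critical path: T→K→G = 6+10+9 = 25 ⇒ 25 days.
The longest path through X is only 24 days, so X has float 1.
The critical path is still T→K→G; finish is now 25 days.

25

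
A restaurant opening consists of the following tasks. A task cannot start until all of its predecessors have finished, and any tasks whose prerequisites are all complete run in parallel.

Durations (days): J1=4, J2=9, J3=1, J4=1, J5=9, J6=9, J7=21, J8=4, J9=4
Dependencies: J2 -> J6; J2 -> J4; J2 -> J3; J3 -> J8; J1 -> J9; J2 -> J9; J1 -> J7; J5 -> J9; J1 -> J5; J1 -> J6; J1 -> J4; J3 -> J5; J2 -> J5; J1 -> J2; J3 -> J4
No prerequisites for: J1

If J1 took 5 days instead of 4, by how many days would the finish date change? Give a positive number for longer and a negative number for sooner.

The binding path is J1→J2→J3→J5→J9 = 4+9+1+9+4 = 27; finish at 27 days.
Since J1 is critical, the +1 change carries straight to that chain (now 28 days).
That remains the longest chain; total 28 days.
Change in finish: 28 − 27 = +1 days.

1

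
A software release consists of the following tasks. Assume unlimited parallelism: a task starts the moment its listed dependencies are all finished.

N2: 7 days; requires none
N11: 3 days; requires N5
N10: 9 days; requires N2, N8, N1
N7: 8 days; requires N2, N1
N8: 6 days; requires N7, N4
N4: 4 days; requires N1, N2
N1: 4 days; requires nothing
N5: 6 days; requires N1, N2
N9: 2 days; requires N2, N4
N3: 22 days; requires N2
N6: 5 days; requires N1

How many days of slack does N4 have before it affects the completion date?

4

The longest chain is N2→N7→N8→N10 = 7+8+6+9 = 30; overall finish 30 days.
Longest path through N4: 26 days (earliest finish 11, latest finish 15).
Float = 30 − 26 = 4.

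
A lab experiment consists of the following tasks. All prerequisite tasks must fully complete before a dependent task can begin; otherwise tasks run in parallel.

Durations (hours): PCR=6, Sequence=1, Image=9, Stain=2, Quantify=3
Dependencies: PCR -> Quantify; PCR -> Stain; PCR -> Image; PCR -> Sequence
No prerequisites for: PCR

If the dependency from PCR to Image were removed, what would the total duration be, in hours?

9

With the dependency in place, PCR→Image = 6+9 = 15 sets the finish at 15 hours.
Without PCR→Image, Image's earliest start moves from 6 to 0.
The longest chain is now PCR→Quantify = 6+3 = 9, so the job takes 9 hours.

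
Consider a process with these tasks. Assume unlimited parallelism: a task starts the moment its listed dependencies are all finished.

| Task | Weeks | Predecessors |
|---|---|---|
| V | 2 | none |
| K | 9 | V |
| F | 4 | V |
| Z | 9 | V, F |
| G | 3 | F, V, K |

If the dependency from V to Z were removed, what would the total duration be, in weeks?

15

Original critical path: V→F→Z = 2+4+9 = 15 ⇒ 15 weeks.
Dropping V→Z doesn't change Z's earliest start (6); another predecessor still binds.
New critical path: V→F→Z = 2+4+9 = 15 ⇒ 15 weeks.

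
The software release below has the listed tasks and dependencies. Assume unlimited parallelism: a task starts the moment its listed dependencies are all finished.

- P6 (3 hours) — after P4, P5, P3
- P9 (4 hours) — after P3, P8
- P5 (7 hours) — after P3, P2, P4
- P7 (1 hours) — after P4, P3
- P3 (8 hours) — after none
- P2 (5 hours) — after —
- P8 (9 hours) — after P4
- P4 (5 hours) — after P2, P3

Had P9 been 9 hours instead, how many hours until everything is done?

As given, the longest chain is P3→P4→P8→P9 = 8+5+9+4 = 26, so the finish is 26 hours.
P9 is on the critical path; changing it to 9 makes that path 31 hours.
The critical path is still P3→P4→P8→P9; finish is now 31 hours.

31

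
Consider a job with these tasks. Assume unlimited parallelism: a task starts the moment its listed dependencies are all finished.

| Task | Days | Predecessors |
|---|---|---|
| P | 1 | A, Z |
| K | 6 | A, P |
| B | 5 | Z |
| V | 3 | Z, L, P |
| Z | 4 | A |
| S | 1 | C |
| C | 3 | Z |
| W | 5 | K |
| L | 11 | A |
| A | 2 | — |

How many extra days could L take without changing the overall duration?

Critical path: A→Z→P→K→W = 2+4+1+6+5 = 18, so the finish is 18 days.
Longest path through L: 16 days (earliest finish 13, latest finish 15).
Float = 18 − 16 = 2.

2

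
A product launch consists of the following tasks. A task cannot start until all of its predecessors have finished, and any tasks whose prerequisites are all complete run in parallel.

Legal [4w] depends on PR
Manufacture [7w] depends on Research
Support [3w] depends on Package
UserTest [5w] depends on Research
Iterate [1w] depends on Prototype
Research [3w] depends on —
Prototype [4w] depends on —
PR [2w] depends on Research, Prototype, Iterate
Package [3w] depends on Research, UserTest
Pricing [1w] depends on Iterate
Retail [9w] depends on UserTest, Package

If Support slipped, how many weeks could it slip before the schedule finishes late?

6

Critical path: Research→UserTest→Package→Retail = 3+5+3+9 = 20, so the finish is 20 weeks.
Support finishes as early as 14 and must finish by 20.
So Support can slip 20 − 14 = 6 weeks.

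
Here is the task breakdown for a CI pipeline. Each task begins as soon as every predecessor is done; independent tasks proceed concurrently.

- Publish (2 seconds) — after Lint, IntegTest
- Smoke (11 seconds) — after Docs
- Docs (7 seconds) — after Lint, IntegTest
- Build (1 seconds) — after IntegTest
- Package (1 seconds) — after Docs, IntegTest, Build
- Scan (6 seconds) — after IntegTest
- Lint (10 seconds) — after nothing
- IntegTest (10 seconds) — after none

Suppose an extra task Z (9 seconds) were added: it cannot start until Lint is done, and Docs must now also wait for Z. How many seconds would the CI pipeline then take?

37

Originally the CI pipeline takes 28 seconds.
With Z inserted, Docs now waits for max(Lint, IntegTest, Z).
New critical path: Lint→Z→Docs→Smoke = 10+9+7+11 = 37 ⇒ 37 seconds.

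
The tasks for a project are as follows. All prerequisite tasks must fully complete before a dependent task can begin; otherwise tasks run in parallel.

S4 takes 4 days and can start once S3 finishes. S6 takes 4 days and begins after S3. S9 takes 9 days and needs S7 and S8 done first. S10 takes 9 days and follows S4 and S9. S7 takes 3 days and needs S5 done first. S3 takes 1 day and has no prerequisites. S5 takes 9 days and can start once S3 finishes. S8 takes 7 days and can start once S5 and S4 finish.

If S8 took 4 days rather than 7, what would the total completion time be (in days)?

32

Baseline: S3→S5→S8→S9→S10 = 1+9+7+9+9 = 35 → 35 days.
S8 lies on that path, so at 4 days the path becomes 32 days.
That remains the longest chain; total 32 days.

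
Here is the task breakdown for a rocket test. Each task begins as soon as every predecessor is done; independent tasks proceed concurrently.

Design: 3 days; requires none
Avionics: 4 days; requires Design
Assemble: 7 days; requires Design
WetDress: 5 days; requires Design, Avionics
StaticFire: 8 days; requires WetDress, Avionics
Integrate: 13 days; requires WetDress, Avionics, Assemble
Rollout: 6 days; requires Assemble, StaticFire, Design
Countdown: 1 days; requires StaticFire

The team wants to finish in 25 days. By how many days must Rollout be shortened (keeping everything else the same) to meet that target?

1

Current finish: 26 days; target: 25.
Rollout is on every critical path, so each day cut from Rollout cuts the finish by one (this holds down to a finish of 25).
Need 26 − 25 = 1 day off Rollout → Rollout becomes 5 days, finish becomes 25.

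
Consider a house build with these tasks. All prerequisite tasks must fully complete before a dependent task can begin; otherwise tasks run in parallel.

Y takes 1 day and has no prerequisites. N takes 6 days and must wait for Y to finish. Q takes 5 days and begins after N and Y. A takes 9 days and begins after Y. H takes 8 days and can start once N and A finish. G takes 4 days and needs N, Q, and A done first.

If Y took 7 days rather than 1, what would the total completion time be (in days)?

Actual critical path: Y→A→H = 1+9+8 = 18 ⇒ 18 days.
Y is on the critical path; changing it to 7 makes that path 24 days.
No other chain overtakes it, so the finish is 24 days.

24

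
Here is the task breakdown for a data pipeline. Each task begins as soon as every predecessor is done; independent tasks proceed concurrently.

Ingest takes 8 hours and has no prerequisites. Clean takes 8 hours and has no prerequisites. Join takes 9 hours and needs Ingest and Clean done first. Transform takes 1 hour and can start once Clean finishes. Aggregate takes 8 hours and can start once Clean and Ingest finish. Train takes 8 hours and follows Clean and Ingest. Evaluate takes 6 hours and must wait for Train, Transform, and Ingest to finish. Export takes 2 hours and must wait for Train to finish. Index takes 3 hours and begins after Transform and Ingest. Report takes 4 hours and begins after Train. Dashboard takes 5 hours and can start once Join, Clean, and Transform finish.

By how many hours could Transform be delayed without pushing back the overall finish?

Critical path: Ingest→Join→Dashboard = 8+9+5 = 22, so the finish is 22 hours.
Longest path through Transform: 15 hours (earliest finish 9, latest finish 16).
Float = 22 − 15 = 7.

7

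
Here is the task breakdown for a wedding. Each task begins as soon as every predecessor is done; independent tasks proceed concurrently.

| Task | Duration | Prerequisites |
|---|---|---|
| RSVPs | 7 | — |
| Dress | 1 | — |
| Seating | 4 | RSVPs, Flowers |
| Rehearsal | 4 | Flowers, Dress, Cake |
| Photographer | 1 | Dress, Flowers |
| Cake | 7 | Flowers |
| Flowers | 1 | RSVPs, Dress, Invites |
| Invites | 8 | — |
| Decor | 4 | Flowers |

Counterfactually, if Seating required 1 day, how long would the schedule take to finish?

20

The binding path is Invites→Flowers→Cake→Rehearsal = 8+1+7+4 = 20; finish at 20 days.
Seating has 7 days of float (longest path through it is 13).
The critical path is still Invites→Flowers→Cake→Rehearsal; finish is now 20 days.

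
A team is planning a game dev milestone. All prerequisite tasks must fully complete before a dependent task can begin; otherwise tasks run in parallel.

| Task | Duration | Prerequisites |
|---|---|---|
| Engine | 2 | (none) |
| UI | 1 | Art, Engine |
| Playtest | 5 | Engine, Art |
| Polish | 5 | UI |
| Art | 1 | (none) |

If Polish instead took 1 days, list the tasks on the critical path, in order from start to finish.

Baseline: Engine→UI→Polish = 2+1+5 = 8 → 8 days.
Polish is on the critical path; changing it to 1 makes that path 4 days.
New critical path: Engine→Playtest = 2+5 = 7 ⇒ 7 days.

Engine, Playtest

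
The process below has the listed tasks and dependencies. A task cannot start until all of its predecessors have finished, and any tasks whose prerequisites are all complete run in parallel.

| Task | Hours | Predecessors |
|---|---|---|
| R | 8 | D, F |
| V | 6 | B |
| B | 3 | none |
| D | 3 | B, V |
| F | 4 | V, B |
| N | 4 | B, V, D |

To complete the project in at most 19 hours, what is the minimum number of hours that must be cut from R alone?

2

Current finish: 21 hours; target: 19.
R is on every critical path, so each hour cut from R cuts the finish by one (this holds down to a finish of 16).
Need 21 − 19 = 2 hours off R → R becomes 6 hours, finish becomes 19.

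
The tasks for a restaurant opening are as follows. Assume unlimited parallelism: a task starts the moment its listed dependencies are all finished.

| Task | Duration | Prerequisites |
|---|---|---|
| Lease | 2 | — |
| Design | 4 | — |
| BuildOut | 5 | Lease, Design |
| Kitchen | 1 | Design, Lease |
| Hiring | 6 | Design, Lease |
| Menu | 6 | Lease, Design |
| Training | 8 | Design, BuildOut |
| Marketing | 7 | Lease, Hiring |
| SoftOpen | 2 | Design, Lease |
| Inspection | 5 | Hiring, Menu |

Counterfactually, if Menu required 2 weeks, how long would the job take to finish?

As given, the longest chain is Design→BuildOut→Training = 4+5+8 = 17, so the finish is 17 weeks.
Menu is off the critical path — its longest chain is 15 weeks, giving 2 of slack.
The critical path is still Design→BuildOut→Training; finish is now 17 weeks.

17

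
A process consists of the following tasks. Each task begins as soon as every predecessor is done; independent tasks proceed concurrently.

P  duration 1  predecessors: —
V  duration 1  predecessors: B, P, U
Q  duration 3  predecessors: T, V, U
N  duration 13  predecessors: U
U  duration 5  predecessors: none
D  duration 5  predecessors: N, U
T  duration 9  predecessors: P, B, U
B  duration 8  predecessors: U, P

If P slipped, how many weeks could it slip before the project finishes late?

4

U→B→T→Q = 5+8+9+3 = 25 sets the makespan at 25 weeks.
P finishes as early as 1 and must finish by 5.
Float = 25 − 21 = 4.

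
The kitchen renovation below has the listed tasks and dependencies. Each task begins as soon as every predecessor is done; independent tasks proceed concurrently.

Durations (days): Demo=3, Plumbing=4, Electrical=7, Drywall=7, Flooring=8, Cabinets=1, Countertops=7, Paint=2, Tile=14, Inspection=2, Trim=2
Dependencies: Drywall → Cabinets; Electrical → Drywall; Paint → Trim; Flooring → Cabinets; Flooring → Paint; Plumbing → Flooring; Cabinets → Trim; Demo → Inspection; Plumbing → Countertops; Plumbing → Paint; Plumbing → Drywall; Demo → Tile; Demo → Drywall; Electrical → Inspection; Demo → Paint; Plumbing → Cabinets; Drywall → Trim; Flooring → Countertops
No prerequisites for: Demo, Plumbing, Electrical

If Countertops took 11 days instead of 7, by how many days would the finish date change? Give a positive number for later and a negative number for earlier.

4

Critical path before the change: Plumbing→Flooring→Countertops = 4+8+7 = 19 giving 19 days.
Countertops lies on that path, so at 11 days the path becomes 23 days.
The critical path is still Plumbing→Flooring→Countertops; finish is now 23 days.
Change in finish: 23 − 19 = +4 days.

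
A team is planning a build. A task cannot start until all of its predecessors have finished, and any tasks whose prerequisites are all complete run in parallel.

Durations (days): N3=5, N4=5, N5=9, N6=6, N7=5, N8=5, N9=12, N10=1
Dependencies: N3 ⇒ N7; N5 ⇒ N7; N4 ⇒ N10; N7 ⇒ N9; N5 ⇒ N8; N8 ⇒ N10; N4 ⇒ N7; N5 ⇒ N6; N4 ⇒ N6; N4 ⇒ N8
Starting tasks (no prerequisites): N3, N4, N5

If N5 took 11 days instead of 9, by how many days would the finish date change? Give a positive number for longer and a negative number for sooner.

2

Actual critical path: N5→N7→N9 = 9+5+12 = 26 ⇒ 26 days.
N5 is on the critical path; changing it to 11 makes that path 28 days.
That remains the longest chain; total 28 days.
Change in finish: 28 − 26 = +2 days.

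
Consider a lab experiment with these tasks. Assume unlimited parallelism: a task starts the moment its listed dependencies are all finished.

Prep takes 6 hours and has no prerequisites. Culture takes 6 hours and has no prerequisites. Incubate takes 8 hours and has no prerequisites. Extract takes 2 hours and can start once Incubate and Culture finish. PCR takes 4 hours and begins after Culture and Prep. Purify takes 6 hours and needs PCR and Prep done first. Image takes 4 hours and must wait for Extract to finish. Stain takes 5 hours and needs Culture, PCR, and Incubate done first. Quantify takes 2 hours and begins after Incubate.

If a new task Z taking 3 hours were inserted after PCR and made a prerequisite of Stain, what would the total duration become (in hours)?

18

Originally the job takes 16 hours.
With Z inserted, Stain now waits for max(Culture, PCR, Incubate, Z).
New critical path: Prep→PCR→Z→Stain = 6+4+3+5 = 18 ⇒ 18 hours.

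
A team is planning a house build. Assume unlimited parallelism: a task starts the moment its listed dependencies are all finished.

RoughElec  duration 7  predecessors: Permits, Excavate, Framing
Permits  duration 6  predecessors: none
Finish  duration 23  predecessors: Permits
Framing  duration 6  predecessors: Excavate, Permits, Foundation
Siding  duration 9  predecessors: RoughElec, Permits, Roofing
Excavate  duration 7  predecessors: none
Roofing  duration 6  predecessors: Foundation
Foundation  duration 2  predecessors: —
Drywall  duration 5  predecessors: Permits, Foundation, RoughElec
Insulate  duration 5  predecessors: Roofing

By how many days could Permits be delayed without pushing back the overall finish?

The longest chain is Permits→Finish = 6+23 = 29; overall finish 29 days.
Permits finishes as early as 6 and must finish by 6.
Slack of Permits = 0 − 0 = 0 days.

0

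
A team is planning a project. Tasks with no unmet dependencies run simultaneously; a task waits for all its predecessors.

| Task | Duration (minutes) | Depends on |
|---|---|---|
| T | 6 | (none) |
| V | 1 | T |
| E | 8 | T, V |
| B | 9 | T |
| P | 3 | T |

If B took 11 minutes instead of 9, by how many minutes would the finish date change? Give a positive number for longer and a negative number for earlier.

Critical path before the change: T→B = 6+9 = 15 giving 15 minutes.
Since B is critical, the +2 change carries straight to that chain (now 17 minutes).
That remains the longest chain; total 17 minutes.
Change in finish: 17 − 15 = +2 minutes.

2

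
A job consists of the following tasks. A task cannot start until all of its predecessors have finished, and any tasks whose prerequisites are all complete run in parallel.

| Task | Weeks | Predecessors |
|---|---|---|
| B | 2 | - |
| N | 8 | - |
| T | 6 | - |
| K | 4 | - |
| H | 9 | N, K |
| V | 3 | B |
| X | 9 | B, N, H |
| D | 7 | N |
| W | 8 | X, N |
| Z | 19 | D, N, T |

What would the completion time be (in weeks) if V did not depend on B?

34

Before: longest chain N→H→X→W = 8+9+9+8 = 34, finish 34.
Without B→V, V's earliest start moves from 2 to 0.
New critical path: N→H→X→W = 8+9+9+8 = 34 ⇒ 34 weeks.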